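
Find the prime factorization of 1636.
2^2 × 409

Divide by primes starting from smallest:
1636 ÷ 2 = 818
818 ÷ 2 = 409
409 ÷ 409 = 1

1636 = 2^2 × 409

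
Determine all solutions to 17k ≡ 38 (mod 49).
8

Since gcd(17, 49) = 1 divides 38, a solution exists.
Multiply both sides by the inverse of 17 mod 49:
  17^(-1) mod 49 = 26
  x ≡ 26 × 38 ≡ 988 ≡ 8 (mod 49)
Verification: 17 × 8 = 136 = 2 × 49 + 38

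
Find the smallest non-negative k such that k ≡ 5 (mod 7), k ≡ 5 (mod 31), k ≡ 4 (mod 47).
7383

Using the Chinese Remainder Theorem:
M = product of moduli = 10199
For equation 1: M_1 = 1457, 1457 ≡ 1 (mod 7), inverse of 1457 mod 7 is 1 (check: 1 × 1 = 1 ≡ 1 (mod 7))
For equation 2: M_2 = 329, 329 ≡ 19 (mod 31), inverse of 329 mod 31 is 18 (check: 19 × 18 = 342 ≡ 1 (mod 31))
For equation 3: M_3 = 217, 217 ≡ 29 (mod 47), inverse of 217 mod 47 is 13 (check: 29 × 13 = 377 ≡ 1 (mod 47))
Combine: k ≡ Σ r_i×M_i×(M_i⁻¹ mod m_i) = 5×1457×1 + 5×329×18 + 4×217×13 = 7285 + 29610 + 11284 = 48179
48179 mod 10199 = 7383
k ≡ 7383 (mod 10199)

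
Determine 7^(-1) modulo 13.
7^(-1) ≡ 2 (mod 13). Verification: 7 × 2 = 14 ≡ 1 (mod 13)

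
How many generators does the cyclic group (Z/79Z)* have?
24

The number of primitive roots modulo p is φ(p-1) = φ(78)
φ(78) = 24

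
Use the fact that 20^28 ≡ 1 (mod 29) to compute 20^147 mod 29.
By Fermat: 20^{28} ≡ 1 (mod 29). 147 ≡ 7 (mod 28). So 20^{147} ≡ 20^{7} ≡ 1 (mod 29)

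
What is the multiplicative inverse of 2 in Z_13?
2^(-1) ≡ 7 (mod 13). Verification: 2 × 7 = 14 ≡ 1 (mod 13)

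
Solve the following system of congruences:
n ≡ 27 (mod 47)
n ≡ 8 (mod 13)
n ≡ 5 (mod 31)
9615

Using the Chinese Remainder Theorem:
M = product of moduli = 18941
For equation 1: M_1 = 403, 403 ≡ 27 (mod 47), inverse of 403 mod 47 is 7 (check: 27 × 7 = 189 ≡ 1 (mod 47))
For equation 2: M_2 = 1457, 1457 ≡ 1 (mod 13), inverse of 1457 mod 13 is 1 (check: 1 × 1 = 1 ≡ 1 (mod 13))
For equation 3: M_3 = 611, 611 ≡ 22 (mod 31), inverse of 611 mod 31 is 24 (check: 22 × 24 = 528 ≡ 1 (mod 31))
Combine: n ≡ Σ r_i×M_i×(M_i⁻¹ mod m_i) = 27×403×7 + 8×1457×1 + 5×611×24 = 76167 + 11656 + 73320 = 161143
161143 mod 18941 = 9615
n ≡ 9615 (mod 18941)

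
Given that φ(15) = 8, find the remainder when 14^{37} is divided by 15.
By Euler: 14^{8} ≡ 1 (mod 15) since gcd(14, 15) = 1. 37 = 4×8 + 5. So 14^{37} ≡ 14^{5} ≡ 14 (mod 15)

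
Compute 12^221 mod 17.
Using Fermat: 12^{16} ≡ 1 (mod 17). 221 ≡ 13 (mod 16). So 12^{221} ≡ 12^{13} ≡ 14 (mod 17)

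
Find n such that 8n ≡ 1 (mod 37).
8^(-1) ≡ 14 (mod 37). Verification: 8 × 14 = 112 ≡ 1 (mod 37)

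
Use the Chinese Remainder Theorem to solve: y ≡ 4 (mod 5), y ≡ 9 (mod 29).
9

Using the Chinese Remainder Theorem:
M = product of moduli = 145
For equation 1: M_1 = 29, 29 ≡ 4 (mod 5), inverse of 29 mod 5 is 4 (check: 4 × 4 = 16 ≡ 1 (mod 5))
For equation 2: M_2 = 5, 5 ≡ 5 (mod 29), inverse of 5 mod 29 is 6 (check: 5 × 6 = 30 ≡ 1 (mod 29))
Combine: y ≡ Σ r_i×M_i×(M_i⁻¹ mod m_i) = 4×29×4 + 9×5×6 = 464 + 270 = 734
734 mod 145 = 9
y ≡ 9 (mod 145)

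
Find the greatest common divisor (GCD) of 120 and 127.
1

Using the Euclidean algorithm:
120 = 0 × 127 + 120
127 = 1 × 120 + 7
120 = 17 × 7 + 1
7 = 7 × 1 + 0

GCD(120, 127) = 1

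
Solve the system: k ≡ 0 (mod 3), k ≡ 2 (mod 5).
M = 3 × 5 = 15. M₁ = 5, y₁ ≡ 2 (mod 3). M₂ = 3, y₂ ≡ 2 (mod 5). k = 0×5×2 + 2×3×2 ≡ 12 (mod 15)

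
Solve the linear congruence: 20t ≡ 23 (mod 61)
53

Since gcd(20, 61) = 1 divides 23, a solution exists.
Multiply both sides by the inverse of 20 mod 61:
  20^(-1) mod 61 = 58
  x ≡ 58 × 23 ≡ 1334 ≡ 53 (mod 61)
Verification: 20 × 53 = 1060 = 17 × 61 + 23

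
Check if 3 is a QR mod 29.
By Euler's criterion: 3^{14} ≡ 28 (mod 29). Since this equals -1 (≡ 28), 3 is not a QR.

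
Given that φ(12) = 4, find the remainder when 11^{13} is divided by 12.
By Euler: 11^{4} ≡ 1 (mod 12) since gcd(11, 12) = 1. 13 = 3×4 + 1. So 11^{13} ≡ 11^{1} ≡ 11 (mod 12)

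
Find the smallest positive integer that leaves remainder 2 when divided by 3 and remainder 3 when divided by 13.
M = 3 × 13 = 39. M₁ = 13, y₁ ≡ 1 (mod 3). M₂ = 3, y₂ ≡ 9 (mod 13). m = 2×13×1 + 3×3×9 ≡ 29 (mod 39). The smallest positive such number is 29.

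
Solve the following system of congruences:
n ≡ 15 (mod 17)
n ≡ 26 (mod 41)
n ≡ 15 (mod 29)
5438

Using the Chinese Remainder Theorem:
M = product of moduli = 20213
For equation 1: M_1 = 1189, 1189 ≡ 16 (mod 17), inverse of 1189 mod 17 is 16 (check: 16 × 16 = 256 ≡ 1 (mod 17))
For equation 2: M_2 = 493, 493 ≡ 1 (mod 41), inverse of 493 mod 41 is 1 (check: 1 × 1 = 1 ≡ 1 (mod 41))
For equation 3: M_3 = 697, 697 ≡ 1 (mod 29), inverse of 697 mod 29 is 1 (check: 1 × 1 = 1 ≡ 1 (mod 29))
Combine: n ≡ Σ r_i×M_i×(M_i⁻¹ mod m_i) = 15×1189×16 + 26×493×1 + 15×697×1 = 285360 + 12818 + 10455 = 308633
308633 mod 20213 = 5438
n ≡ 5438 (mod 20213)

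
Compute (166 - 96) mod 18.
16

(166 - 96) = 70
70 mod 18 = 16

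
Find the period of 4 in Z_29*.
Powers of 4 mod 29: 4^1≡4, 4^2≡16, 4^3≡6, 4^4≡24, 4^5≡9, 4^6≡7, 4^7≡28, 4^8≡25, 4^9≡13, 4^10≡23, 4^11≡5, 4^12≡20, 4^13≡22, 4^14≡1. Order = 14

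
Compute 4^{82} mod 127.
8

Using successive squaring:
Binary expansion of 82: 1010010
Powers of 4 mod 127 (each is the square of the previous):
  4^1 ≡ 4 (mod 127)
  4^2 ≡ 4² = 16 ≡ 16 (mod 127)
  4^4 ≡ 16² = 256 ≡ 2 (mod 127)
  4^8 ≡ 2² = 4 ≡ 4 (mod 127)
  4^16 ≡ 4² = 16 ≡ 16 (mod 127)
  4^32 ≡ 16² = 256 ≡ 2 (mod 127)
  4^64 ≡ 2² = 4 ≡ 4 (mod 127)
82 = 64 + 16 + 2, so 4^82 = 4^64 × 4^16 × 4^2 ≡ 4 × 16 × 16 (mod 127)
Multiplying step by step:
  4 × 16 = 64 ≡ 64 (mod 127)
  64 × 16 = 1024 ≡ 8 (mod 127)
Result: 4^82 ≡ 8 (mod 127)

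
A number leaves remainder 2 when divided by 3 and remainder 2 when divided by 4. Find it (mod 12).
M = 3 × 4 = 12. M₁ = 4, y₁ ≡ 1 (mod 3). M₂ = 3, y₂ ≡ 3 (mod 4). y = 2×4×1 + 2×3×3 ≡ 2 (mod 12)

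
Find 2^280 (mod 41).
Using Fermat: 2^{40} ≡ 1 (mod 41). 280 ≡ 0 (mod 40). So 2^{280} ≡ 2^{0} ≡ 1 (mod 41)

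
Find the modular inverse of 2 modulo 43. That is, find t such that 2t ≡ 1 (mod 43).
22

Using Extended Euclidean Algorithm:
gcd(2, 43) = 1
Bezout coefficients: 2 × -21 + 43 × 1 = 1
So 2 × -21 ≡ 1 (mod 43)
The inverse is -21 mod 43 = 22
Verification: 2 × 22 = 44 = 1 × 43 + 1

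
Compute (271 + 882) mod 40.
33

(271 + 882) = 1153
1153 mod 40 = 33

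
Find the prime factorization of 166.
2 × 83

Divide by primes starting from smallest:
166 ÷ 2 = 83
83 ÷ 83 = 1

166 = 2 × 83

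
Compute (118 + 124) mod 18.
8

(118 + 124) = 242
242 mod 18 = 8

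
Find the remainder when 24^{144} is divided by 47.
By Fermat: 24^{46} ≡ 1 (mod 47). 144 = 3×46 + 6. So 24^{144} ≡ 24^{6} ≡ 36 (mod 47)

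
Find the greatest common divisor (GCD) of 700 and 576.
4

Using the Euclidean algorithm:
700 = 1 × 576 + 124
576 = 4 × 124 + 80
124 = 1 × 80 + 44
80 = 1 × 44 + 36
44 = 1 × 36 + 8
36 = 4 × 8 + 4
8 = 2 × 4 + 0

GCD(700, 576) = 4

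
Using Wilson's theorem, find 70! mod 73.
(72)! = (70)! × (71) × (72) ≡ -1 (mod 73). So (70)! ≡ -1 × [(72)(71)]^(-1) ≡ 36 (mod 73)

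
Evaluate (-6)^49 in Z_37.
Using Fermat: (-6)^{36} ≡ 1 (mod 37). 49 ≡ 13 (mod 36). So (-6)^{49} ≡ (-6)^{13} ≡ 31 (mod 37)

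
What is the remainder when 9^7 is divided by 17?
7 = 4 + 2 + 1 (binary 111). Repeated squaring mod 17: 9^1 ≡ 9; 9^2 ≡ 9² = 81 ≡ 13; 9^4 ≡ 13² = 169 ≡ 16. Multiply: 9^7 = 9^4 × 9^2 × 9^1 ≡ 16 × 13 × 9 (mod 17): 16 × 13 = 208 ≡ 4; 4 × 9 = 36 ≡ 2. So 9^7 ≡ 2 (mod 17).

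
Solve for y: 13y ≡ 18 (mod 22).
20

Since gcd(13, 22) = 1 divides 18, a solution exists.
Multiply both sides by the inverse of 13 mod 22:
  13^(-1) mod 22 = 17
  x ≡ 17 × 18 ≡ 306 ≡ 20 (mod 22)
Verification: 13 × 20 = 260 = 11 × 22 + 18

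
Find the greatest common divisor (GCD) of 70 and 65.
5

Using the Euclidean algorithm:
70 = 1 × 65 + 5
65 = 13 × 5 + 0

GCD(70, 65) = 5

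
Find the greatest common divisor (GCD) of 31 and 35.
1

Using the Euclidean algorithm:
31 = 0 × 35 + 31
35 = 1 × 31 + 4
31 = 7 × 4 + 3
4 = 1 × 3 + 1
3 = 3 × 1 + 0

GCD(31, 35) = 1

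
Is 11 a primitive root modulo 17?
Yes

To verify, check if 11^(16/q) ≢ 1 (mod 17) for each prime divisor q of 16
Divisors of 16 = 16: [1, 2, 4, 8, 16]
  11^(16/2) = 11^8 ≡ 16 (mod 17)
Conclusion: 11 is a primitive root modulo 17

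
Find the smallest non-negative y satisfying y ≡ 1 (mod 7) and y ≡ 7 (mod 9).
M = 7 × 9 = 63. M₁ = 9, y₁ ≡ 4 (mod 7). M₂ = 7, y₂ ≡ 4 (mod 9). y = 1×9×4 + 7×7×4 ≡ 43 (mod 63)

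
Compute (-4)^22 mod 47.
Using repeated squaring. (-4) ≡ 43 (mod 47). 22 = 16 + 4 + 2 (binary 10110). Repeated squaring mod 47: 43^1 ≡ 43; 43^2 ≡ 43² = 1849 ≡ 16; 43^4 ≡ 16² = 256 ≡ 21; 43^8 ≡ 21² = 441 ≡ 18; 43^16 ≡ 18² = 324 ≡ 42. Multiply: (-4)^22 ≡ 43^16 × 43^4 × 43^2 ≡ 42 × 21 × 16 (mod 47): 42 × 21 = 882 ≡ 36; 36 × 16 = 576 ≡ 12. So (-4)^22 ≡ 12 (mod 47).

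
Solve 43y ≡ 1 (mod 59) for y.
11

Using Extended Euclidean Algorithm:
gcd(43, 59) = 1
Bezout coefficients: 43 × 11 + 59 × -8 = 1
So 43 × 11 ≡ 1 (mod 59)
The inverse is 11 mod 59 = 11
Verification: 43 × 11 = 473 = 8 × 59 + 1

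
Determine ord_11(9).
Powers of 9 mod 11: 9^1≡9, 9^2≡4, 9^3≡3, 9^4≡5, 9^5≡1. Order = 5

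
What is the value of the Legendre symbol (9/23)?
(9/23) = 9^{11} mod 23 = 1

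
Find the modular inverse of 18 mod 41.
18^(-1) ≡ 16 (mod 41). Verification: 18 × 16 = 288 ≡ 1 (mod 41)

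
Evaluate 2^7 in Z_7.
7 = 4 + 2 + 1 (binary 111). Repeated squaring mod 7: 2^1 ≡ 2; 2^2 ≡ 2² = 4 ≡ 4; 2^4 ≡ 4² = 16 ≡ 2. Multiply: 2^7 = 2^4 × 2^2 × 2^1 ≡ 2 × 4 × 2 (mod 7): 2 × 4 = 8 ≡ 1; 1 × 2 = 2 ≡ 2. So 2^7 ≡ 2 (mod 7).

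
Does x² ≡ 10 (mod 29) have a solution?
By Euler's criterion: 10^{14} ≡ 28 (mod 29). Since this equals -1 (≡ 28), 10 is not a QR.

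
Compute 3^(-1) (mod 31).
21

Using Extended Euclidean Algorithm:
gcd(3, 31) = 1
Bezout coefficients: 3 × -10 + 31 × 1 = 1
So 3 × -10 ≡ 1 (mod 31)
The inverse is -10 mod 31 = 21
Verification: 3 × 21 = 63 = 2 × 31 + 1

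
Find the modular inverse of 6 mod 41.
6^(-1) ≡ 7 (mod 41). Verification: 6 × 7 = 42 ≡ 1 (mod 41)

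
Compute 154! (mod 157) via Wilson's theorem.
(156)! = (154)! × (155) × (156) ≡ -1 (mod 157). So (154)! ≡ -1 × [(156)(155)]^(-1) ≡ 78 (mod 157)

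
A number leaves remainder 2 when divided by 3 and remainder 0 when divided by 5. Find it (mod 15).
M = 3 × 5 = 15. M₁ = 5, y₁ ≡ 2 (mod 3). M₂ = 3, y₂ ≡ 2 (mod 5). n = 2×5×2 + 0×3×2 ≡ 5 (mod 15)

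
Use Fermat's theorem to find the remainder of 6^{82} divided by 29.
25

By Fermat's Little Theorem, a^(p-1) ≡ 1 (mod p) for prime p and gcd(a, p) = 1
Here p = 29, so 6^28 ≡ 1 (mod 29)
We can reduce the exponent: 82 mod 28 = 26
So 6^82 ≡ 6^26 (mod 29)
Computing: 6^26 mod 29 = 25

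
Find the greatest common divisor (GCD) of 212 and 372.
4

Using the Euclidean algorithm:
212 = 0 × 372 + 212
372 = 1 × 212 + 160
212 = 1 × 160 + 52
160 = 3 × 52 + 4
52 = 13 × 4 + 0

GCD(212, 372) = 4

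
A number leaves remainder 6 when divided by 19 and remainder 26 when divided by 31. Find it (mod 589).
M = 19 × 31 = 589. M₁ = 31, y₁ ≡ 8 (mod 19). M₂ = 19, y₂ ≡ 18 (mod 31). k = 6×31×8 + 26×19×18 ≡ 367 (mod 589)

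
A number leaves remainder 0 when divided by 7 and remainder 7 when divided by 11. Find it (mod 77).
M = 7 × 11 = 77. M₁ = 11, y₁ ≡ 2 (mod 7). M₂ = 7, y₂ ≡ 8 (mod 11). m = 0×11×2 + 7×7×8 ≡ 7 (mod 77)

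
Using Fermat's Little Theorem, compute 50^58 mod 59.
By Fermat's Little Theorem, 50^{58} ≡ 1 (mod 59) since 59 is prime and gcd(50, 59) = 1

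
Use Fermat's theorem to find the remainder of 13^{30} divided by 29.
24

By Fermat's Little Theorem, a^(p-1) ≡ 1 (mod p) for prime p and gcd(a, p) = 1
Here p = 29, so 13^28 ≡ 1 (mod 29)
We can reduce the exponent: 30 mod 28 = 2
So 13^30 ≡ 13^2 (mod 29)
Computing: 13^2 mod 29 = 24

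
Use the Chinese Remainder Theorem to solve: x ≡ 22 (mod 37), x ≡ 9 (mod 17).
281

Using the Chinese Remainder Theorem:
M = product of moduli = 629
For equation 1: M_1 = 17, 17 ≡ 17 (mod 37), inverse of 17 mod 37 is 24 (check: 17 × 24 = 408 ≡ 1 (mod 37))
For equation 2: M_2 = 37, 37 ≡ 3 (mod 17), inverse of 37 mod 17 is 6 (check: 3 × 6 = 18 ≡ 1 (mod 17))
Combine: x ≡ Σ r_i×M_i×(M_i⁻¹ mod m_i) = 22×17×24 + 9×37×6 = 8976 + 1998 = 10974
10974 mod 629 = 281
x ≡ 281 (mod 629)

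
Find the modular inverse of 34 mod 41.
34^(-1) ≡ 35 (mod 41). Verification: 34 × 35 = 1190 ≡ 1 (mod 41)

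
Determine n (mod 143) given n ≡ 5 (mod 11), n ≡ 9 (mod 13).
126

Using the Chinese Remainder Theorem:
M = product of moduli = 143
For equation 1: M_1 = 13, 13 ≡ 2 (mod 11), inverse of 13 mod 11 is 6 (check: 2 × 6 = 12 ≡ 1 (mod 11))
For equation 2: M_2 = 11, 11 ≡ 11 (mod 13), inverse of 11 mod 13 is 6 (check: 11 × 6 = 66 ≡ 1 (mod 13))
Combine: n ≡ Σ r_i×M_i×(M_i⁻¹ mod m_i) = 5×13×6 + 9×11×6 = 390 + 594 = 984
984 mod 143 = 126
n ≡ 126 (mod 143)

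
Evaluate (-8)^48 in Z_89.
Using repeated squaring. (-8) ≡ 81 (mod 89). 48 = 32 + 16 (binary 110000). Repeated squaring mod 89: 81^1 ≡ 81; 81^2 ≡ 81² = 6561 ≡ 64; 81^4 ≡ 64² = 4096 ≡ 2; 81^8 ≡ 2² = 4 ≡ 4; 81^16 ≡ 4² = 16 ≡ 16; 81^32 ≡ 16² = 256 ≡ 78. Multiply: (-8)^48 ≡ 81^32 × 81^16 ≡ 78 × 16 (mod 89): 78 × 16 = 1248 ≡ 2. So (-8)^48 ≡ 2 (mod 89).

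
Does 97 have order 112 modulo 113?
p - 1 = 112 has prime divisors 2, 7. Check 97^(112/q) mod 113 for each: 97^(112/2) = 97^56 ≡ 1, 97^(112/7) = 97^16 ≡ 30 (mod 113). Since 97^56 ≡ 1 (mod 113), the order of 97 divides 56 (in fact the order is 14) ≠ 112, so it is not a primitive root.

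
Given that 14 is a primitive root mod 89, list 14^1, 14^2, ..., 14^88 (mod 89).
g^1, g^2, ..., g^{88} mod 89: {14, 18, 74, 57, 86, 47, 35, 45, 7, 9, 37, 73, 43, 68, 62, 67, 48, 49, 63, 81, 66, 34, 31, 78, 24, 69, 76, 85, 33, 17, 60, 39, 12, 79, 38, 87, 61, 53, 30, 64, 6, 84, 19, 88, 75, 71, 15, 32, 3, 42, 54, 44, 82, 80, 52, 16, 46, 21, 27, 22, 41, 40, 26, 8, 23, 55, 58, 11, 65, 20, 13, 4, 56, 72, 29, 50, 77, 10, 51, 2, 28, 36, 59, 25, 83, 5, 70, 1}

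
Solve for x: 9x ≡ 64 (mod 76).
24

Since gcd(9, 76) = 1 divides 64, a solution exists.
Multiply both sides by the inverse of 9 mod 76:
  9^(-1) mod 76 = 17
  x ≡ 17 × 64 ≡ 1088 ≡ 24 (mod 76)
Verification: 9 × 24 = 216 = 2 × 76 + 64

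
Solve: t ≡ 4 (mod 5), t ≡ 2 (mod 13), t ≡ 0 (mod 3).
M = 5 × 13 × 3 = 195. M₁ = 39, y₁ ≡ 4 (mod 5). M₂ = 15, y₂ ≡ 7 (mod 13). M₃ = 65, y₃ ≡ 2 (mod 3). t = 4×39×4 + 2×15×7 + 0×65×2 ≡ 54 (mod 195)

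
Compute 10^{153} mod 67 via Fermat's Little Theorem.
64

By Fermat's Little Theorem, a^(p-1) ≡ 1 (mod p) for prime p and gcd(a, p) = 1
Here p = 67, so 10^66 ≡ 1 (mod 67)
We can reduce the exponent: 153 mod 66 = 21
So 10^153 ≡ 10^21 (mod 67)
Computing: 10^21 mod 67 = 64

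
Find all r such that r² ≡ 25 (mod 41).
The square roots of 25 mod 41 are 36 and 5. Verify: 36² = 1296 ≡ 25 (mod 41)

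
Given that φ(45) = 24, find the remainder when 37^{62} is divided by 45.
By Euler: 37^{24} ≡ 1 (mod 45) since gcd(37, 45) = 1. 62 = 2×24 + 14. So 37^{62} ≡ 37^{14} ≡ 19 (mod 45)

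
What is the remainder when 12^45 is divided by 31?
Using Fermat: 12^{30} ≡ 1 (mod 31). 45 ≡ 15 (mod 30). So 12^{45} ≡ 12^{15} ≡ 30 (mod 31)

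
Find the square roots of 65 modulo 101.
The square roots of 65 mod 101 are 60 and 41. Verify: 60² = 3600 ≡ 65 (mod 101)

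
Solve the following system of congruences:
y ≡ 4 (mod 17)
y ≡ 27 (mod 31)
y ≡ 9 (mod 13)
4832

Using the Chinese Remainder Theorem:
M = product of moduli = 6851
For equation 1: M_1 = 403, 403 ≡ 12 (mod 17), inverse of 403 mod 17 is 10 (check: 12 × 10 = 120 ≡ 1 (mod 17))
For equation 2: M_2 = 221, 221 ≡ 4 (mod 31), inverse of 221 mod 31 is 8 (check: 4 × 8 = 32 ≡ 1 (mod 31))
For equation 3: M_3 = 527, 527 ≡ 7 (mod 13), inverse of 527 mod 13 is 2 (check: 7 × 2 = 14 ≡ 1 (mod 13))
Combine: y ≡ Σ r_i×M_i×(M_i⁻¹ mod m_i) = 4×403×10 + 27×221×8 + 9×527×2 = 16120 + 47736 + 9486 = 73342
73342 mod 6851 = 4832
y ≡ 4832 (mod 6851)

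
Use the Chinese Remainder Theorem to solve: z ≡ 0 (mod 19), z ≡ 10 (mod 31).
M = 19 × 31 = 589. M₁ = 31, y₁ ≡ 8 (mod 19). M₂ = 19, y₂ ≡ 18 (mod 31). z = 0×31×8 + 10×19×18 ≡ 475 (mod 589)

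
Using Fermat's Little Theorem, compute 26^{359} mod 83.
41

By Fermat's Little Theorem, a^(p-1) ≡ 1 (mod p) for prime p and gcd(a, p) = 1
Here p = 83, so 26^82 ≡ 1 (mod 83)
We can reduce the exponent: 359 mod 82 = 31
So 26^359 ≡ 26^31 (mod 83)
Computing: 26^31 mod 83 = 41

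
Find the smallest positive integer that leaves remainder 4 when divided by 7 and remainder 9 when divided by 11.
M = 7 × 11 = 77. M₁ = 11, y₁ ≡ 2 (mod 7). M₂ = 7, y₂ ≡ 8 (mod 11). r = 4×11×2 + 9×7×8 ≡ 53 (mod 77). The smallest positive such number is 53.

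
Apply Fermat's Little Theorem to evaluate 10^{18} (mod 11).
1

By Fermat's Little Theorem, a^(p-1) ≡ 1 (mod p) for prime p and gcd(a, p) = 1
Here p = 11, so 10^10 ≡ 1 (mod 11)
We can reduce the exponent: 18 mod 10 = 8
So 10^18 ≡ 10^8 (mod 11)
Computing: 10^8 mod 11 = 1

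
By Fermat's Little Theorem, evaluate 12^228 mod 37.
By Fermat: 12^{36} ≡ 1 (mod 37). 228 ≡ 12 (mod 36). So 12^{228} ≡ 12^{12} ≡ 26 (mod 37)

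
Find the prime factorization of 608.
2^5 × 19

Divide by primes starting from smallest:
608 ÷ 2 = 304
304 ÷ 2 = 152
152 ÷ 2 = 76
76 ÷ 2 = 38
38 ÷ 2 = 19
19 ÷ 19 = 1

608 = 2^5 × 19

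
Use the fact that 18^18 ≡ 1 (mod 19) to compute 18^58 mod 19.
By Fermat: 18^{18} ≡ 1 (mod 19). 58 = 3×18 + 4. So 18^{58} ≡ 18^{4} ≡ 1 (mod 19)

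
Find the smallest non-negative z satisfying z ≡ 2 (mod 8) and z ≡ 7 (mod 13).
M = 8 × 13 = 104. M₁ = 13, y₁ ≡ 5 (mod 8). M₂ = 8, y₂ ≡ 5 (mod 13). z = 2×13×5 + 7×8×5 ≡ 98 (mod 104)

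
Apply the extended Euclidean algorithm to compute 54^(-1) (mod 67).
Extended GCD: 54(-31) + 67(25) = 1. So 54^(-1) ≡ 36 ≡ 36 (mod 67). Verify: 54 × 36 = 1944 ≡ 1 (mod 67)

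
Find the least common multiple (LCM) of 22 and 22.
22

First find GCD(22, 22) using the Euclidean algorithm:
22 = 1 × 22 + 0
GCD(22, 22) = 22

LCM formula: LCM(a, b) = (a × b) / GCD(a, b)
LCM(22, 22) = (22 × 22) / 22
LCM(22, 22) = 484 / 22
LCM(22, 22) = 22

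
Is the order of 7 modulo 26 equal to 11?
No, the actual order is 12, not 11.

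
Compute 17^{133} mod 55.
7

Using successive squaring:
Binary expansion of 133: 10000101
Powers of 17 mod 55 (each is the square of the previous):
  17^1 ≡ 17 (mod 55)
  17^2 ≡ 17² = 289 ≡ 14 (mod 55)
  17^4 ≡ 14² = 196 ≡ 31 (mod 55)
  17^8 ≡ 31² = 961 ≡ 26 (mod 55)
  17^16 ≡ 26² = 676 ≡ 16 (mod 55)
  17^32 ≡ 16² = 256 ≡ 36 (mod 55)
  17^64 ≡ 36² = 1296 ≡ 31 (mod 55)
  17^128 ≡ 31² = 961 ≡ 26 (mod 55)
133 = 128 + 4 + 1, so 17^133 = 17^128 × 17^4 × 17^1 ≡ 26 × 31 × 17 (mod 55)
Multiplying step by step:
  26 × 31 = 806 ≡ 36 (mod 55)
  36 × 17 = 612 ≡ 7 (mod 55)
Result: 17^133 ≡ 7 (mod 55)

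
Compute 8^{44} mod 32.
0

Using successive squaring:
Binary expansion of 44: 101100
Powers of 8 mod 32 (each is the square of the previous):
  8^1 ≡ 8 (mod 32)
  8^2 ≡ 8² = 64 ≡ 0 (mod 32)
  8^4 ≡ 0² = 0 ≡ 0 (mod 32)
  8^8 ≡ 0² = 0 ≡ 0 (mod 32)
  8^16 ≡ 0² = 0 ≡ 0 (mod 32)
  8^32 ≡ 0² = 0 ≡ 0 (mod 32)
44 = 32 + 8 + 4, so 8^44 = 8^32 × 8^8 × 8^4 ≡ 0 × 0 × 0 (mod 32)
Multiplying step by step:
  0 × 0 = 0 ≡ 0 (mod 32)
  0 × 0 = 0 ≡ 0 (mod 32)
Result: 8^44 ≡ 0 (mod 32)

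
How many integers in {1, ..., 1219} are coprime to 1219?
1144

Prime factorization: 1219 = 23 × 53
Using the formula φ(n) = n × Π(1 - 1/p) for each prime factor p:
φ(1219) = 1219 × (1 - 1/23) × (1 - 1/53)
φ(1219) = 1144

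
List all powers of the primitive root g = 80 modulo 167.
g^1, g^2, ..., g^{166} mod 167: {80, 54, 145, 77, 148, 150, 143, 84, 40, 27, 156, 122, 74, 75, 155, 42, 20, 97, 78, 61, 37, 121, 161, 21, 10, 132, 39, 114, 102, 144, 164, 94, 5, 66, 103, 57, 51, 72, 82, 47, 86, 33, 135, 112, 109, 36, 41, 107, 43, 100, 151, 56, 138, 18, 104, 137, 105, 50, 159, 28, 69, 9, 52, 152, 136, 25, 163, 14, 118, 88, 26, 76, 68, 96, 165, 7, 59, 44, 13, 38, 34, 48, 166, 87, 113, 22, 90, 19, 17, 24, 83, 127, 140, 11, 45, 93, 92, 12, 125, 147, 70, 89, 106, 130, 46, 6, 146, 157, 35, 128, 53, 65, 23, 3, 73, 162, 101, 64, 110, 116, 95, 85, 120, 81, 134, 32, 55, 58, 131, 126, 60, 124, 67, 16, 111, 29, 149, 63, 30, 62, 117, 8, 139, 98, 158, 115, 15, 31, 142, 4, 153, 49, 79, 141, 91, 99, 71, 2, 160, 108, 123, 154, 129, 133, 119, 1}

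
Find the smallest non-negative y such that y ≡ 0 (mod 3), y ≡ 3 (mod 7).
3

Using the Chinese Remainder Theorem:
M = product of moduli = 21
For equation 1: M_1 = 7, 7 ≡ 1 (mod 3), inverse of 7 mod 3 is 1 (check: 1 × 1 = 1 ≡ 1 (mod 3))
For equation 2: M_2 = 3, 3 ≡ 3 (mod 7), inverse of 3 mod 7 is 5 (check: 3 × 5 = 15 ≡ 1 (mod 7))
Combine: y ≡ Σ r_i×M_i×(M_i⁻¹ mod m_i) = 0×7×1 + 3×3×5 = 0 + 45 = 45
45 mod 21 = 3
y ≡ 3 (mod 21)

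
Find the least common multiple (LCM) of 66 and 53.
3498

First find GCD(66, 53) using the Euclidean algorithm:
66 = 1 × 53 + 13
53 = 4 × 13 + 1
13 = 13 × 1 + 0
GCD(66, 53) = 1

LCM formula: LCM(a, b) = (a × b) / GCD(a, b)
LCM(66, 53) = (66 × 53) / 1
LCM(66, 53) = 3498 / 1
LCM(66, 53) = 3498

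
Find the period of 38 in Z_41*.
Powers of 38 mod 41: 38^1≡38, 38^2≡9, 38^3≡14, 38^4≡40, 38^5≡3, 38^6≡32, 38^7≡27, 38^8≡1. Order = 8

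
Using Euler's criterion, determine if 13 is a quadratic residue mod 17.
By Euler's criterion: 13^{8} ≡ 1 (mod 17). Since this equals 1, 13 is a QR.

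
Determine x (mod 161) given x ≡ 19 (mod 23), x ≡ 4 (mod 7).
88

Using the Chinese Remainder Theorem:
M = product of moduli = 161
For equation 1: M_1 = 7, 7 ≡ 7 (mod 23), inverse of 7 mod 23 is 10 (check: 7 × 10 = 70 ≡ 1 (mod 23))
For equation 2: M_2 = 23, 23 ≡ 2 (mod 7), inverse of 23 mod 7 is 4 (check: 2 × 4 = 8 ≡ 1 (mod 7))
Combine: x ≡ Σ r_i×M_i×(M_i⁻¹ mod m_i) = 19×7×10 + 4×23×4 = 1330 + 368 = 1698
1698 mod 161 = 88
x ≡ 88 (mod 161)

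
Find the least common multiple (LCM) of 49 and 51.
2499

First find GCD(49, 51) using the Euclidean algorithm:
49 = 0 × 51 + 49
51 = 1 × 49 + 2
49 = 24 × 2 + 1
2 = 2 × 1 + 0
GCD(49, 51) = 1

LCM formula: LCM(a, b) = (a × b) / GCD(a, b)
LCM(49, 51) = (49 × 51) / 1
LCM(49, 51) = 2499 / 1
LCM(49, 51) = 2499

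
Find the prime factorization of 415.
5 × 83

Divide by primes starting from smallest:
415 ÷ 5 = 83
83 ÷ 83 = 1

415 = 5 × 83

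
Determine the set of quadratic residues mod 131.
QRs mod 131: {1, 3, 4, 5, 7, 9, 11, 12, 13, 15, 16, 20, 21, 25, 27, 28, 33, 34, 35, 36, 38, 39, 41, 43, 44, 45, 46, 48, 49, 52, 53, 55, 58, 59, 60, 61, 62, 63, 64, 65, 74, 75, 77, 80, 81, 84, 89, 91, 94, 99, 100, 101, 102, 105, 107, 108, 109, 112, 113, 114, 117, 121, 123, 125, 129}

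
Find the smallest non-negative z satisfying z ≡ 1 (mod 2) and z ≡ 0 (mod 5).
M = 2 × 5 = 10. M₁ = 5, y₁ ≡ 1 (mod 2). M₂ = 2, y₂ ≡ 3 (mod 5). z = 1×5×1 + 0×2×3 ≡ 5 (mod 10)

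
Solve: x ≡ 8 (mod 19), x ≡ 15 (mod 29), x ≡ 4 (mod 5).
M = 19 × 29 × 5 = 2755. M₁ = 145, y₁ ≡ 8 (mod 19). M₂ = 95, y₂ ≡ 11 (mod 29). M₃ = 551, y₃ ≡ 1 (mod 5). x = 8×145×8 + 15×95×11 + 4×551×1 ≡ 2364 (mod 2755)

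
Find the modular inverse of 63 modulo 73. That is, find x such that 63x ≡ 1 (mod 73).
51

Using Extended Euclidean Algorithm:
gcd(63, 73) = 1
Bezout coefficients: 63 × -22 + 73 × 19 = 1
So 63 × -22 ≡ 1 (mod 73)
The inverse is -22 mod 73 = 51
Verification: 63 × 51 = 3213 = 44 × 73 + 1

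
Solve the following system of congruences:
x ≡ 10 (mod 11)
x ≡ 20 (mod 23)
43

Using the Chinese Remainder Theorem:
M = product of moduli = 253
For equation 1: M_1 = 23, 23 ≡ 1 (mod 11), inverse of 23 mod 11 is 1 (check: 1 × 1 = 1 ≡ 1 (mod 11))
For equation 2: M_2 = 11, 11 ≡ 11 (mod 23), inverse of 11 mod 23 is 21 (check: 11 × 21 = 231 ≡ 1 (mod 23))
Combine: x ≡ Σ r_i×M_i×(M_i⁻¹ mod m_i) = 10×23×1 + 20×11×21 = 230 + 4620 = 4850
4850 mod 253 = 43
x ≡ 43 (mod 253)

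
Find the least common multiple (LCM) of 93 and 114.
3534

First find GCD(93, 114) using the Euclidean algorithm:
93 = 0 × 114 + 93
114 = 1 × 93 + 21
93 = 4 × 21 + 9
21 = 2 × 9 + 3
9 = 3 × 3 + 0
GCD(93, 114) = 3

LCM formula: LCM(a, b) = (a × b) / GCD(a, b)
LCM(93, 114) = (93 × 114) / 3
LCM(93, 114) = 10602 / 3
LCM(93, 114) = 3534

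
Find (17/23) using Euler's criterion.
(17/23) = 17^{11} mod 23 = -1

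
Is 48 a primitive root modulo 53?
Yes

To verify, check if 48^(52/q) ≢ 1 (mod 53) for each prime divisor q of 52
Divisors of 52 = 52: [1, 2, 4, 13, 26, 52]
  48^(52/2) = 48^26 ≡ 52 (mod 53)
  48^(52/13) = 48^4 ≡ 42 (mod 53)
Conclusion: 48 is a primitive root modulo 53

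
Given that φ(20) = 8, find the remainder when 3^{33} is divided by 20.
By Euler: 3^{8} ≡ 1 (mod 20) since gcd(3, 20) = 1. 33 = 4×8 + 1. So 3^{33} ≡ 3^{1} ≡ 3 (mod 20)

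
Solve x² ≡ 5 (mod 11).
The square roots of 5 mod 11 are 4 and 7. Verify: 4² = 16 ≡ 5 (mod 11)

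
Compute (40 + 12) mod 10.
2

(40 + 12) = 52
52 mod 10 = 2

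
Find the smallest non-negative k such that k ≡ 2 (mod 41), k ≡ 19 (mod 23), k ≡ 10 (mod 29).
4389

Using the Chinese Remainder Theorem:
M = product of moduli = 27347
For equation 1: M_1 = 667, 667 ≡ 11 (mod 41), inverse of 667 mod 41 is 15 (check: 11 × 15 = 165 ≡ 1 (mod 41))
For equation 2: M_2 = 1189, 1189 ≡ 16 (mod 23), inverse of 1189 mod 23 is 13 (check: 16 × 13 = 208 ≡ 1 (mod 23))
For equation 3: M_3 = 943, 943 ≡ 15 (mod 29), inverse of 943 mod 29 is 2 (check: 15 × 2 = 30 ≡ 1 (mod 29))
Combine: k ≡ Σ r_i×M_i×(M_i⁻¹ mod m_i) = 2×667×15 + 19×1189×13 + 10×943×2 = 20010 + 293683 + 18860 = 332553
332553 mod 27347 = 4389
k ≡ 4389 (mod 27347)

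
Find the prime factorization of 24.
2^3 × 3

Divide by primes starting from smallest:
24 ÷ 2 = 12
12 ÷ 2 = 6
6 ÷ 2 = 3
3 ÷ 3 = 1

24 = 2^3 × 3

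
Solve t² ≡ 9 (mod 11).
The square roots of 9 mod 11 are 3 and 8. Verify: 3² = 9 ≡ 9 (mod 11)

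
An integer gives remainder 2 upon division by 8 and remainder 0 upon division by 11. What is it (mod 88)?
M = 8 × 11 = 88. M₁ = 11, y₁ ≡ 3 (mod 8). M₂ = 8, y₂ ≡ 7 (mod 11). z = 2×11×3 + 0×8×7 ≡ 66 (mod 88). The smallest positive such number is 66.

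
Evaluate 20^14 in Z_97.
Using repeated squaring. 14 = 8 + 4 + 2 (binary 1110). Repeated squaring mod 97: 20^1 ≡ 20; 20^2 ≡ 20² = 400 ≡ 12; 20^4 ≡ 12² = 144 ≡ 47; 20^8 ≡ 47² = 2209 ≡ 75. Multiply: 20^14 = 20^8 × 20^4 × 20^2 ≡ 75 × 47 × 12 (mod 97): 75 × 47 = 3525 ≡ 33; 33 × 12 = 396 ≡ 8. So 20^14 ≡ 8 (mod 97).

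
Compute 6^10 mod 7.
10 = 8 + 2 (binary 1010). Repeated squaring mod 7: 6^1 ≡ 6; 6^2 ≡ 6² = 36 ≡ 1; 6^4 ≡ 1² = 1 ≡ 1; 6^8 ≡ 1² = 1 ≡ 1. Multiply: 6^10 = 6^8 × 6^2 ≡ 1 × 1 (mod 7): 1 × 1 = 1 ≡ 1. So 6^10 ≡ 1 (mod 7).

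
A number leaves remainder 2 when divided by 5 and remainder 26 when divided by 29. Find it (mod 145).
M = 5 × 29 = 145. M₁ = 29, y₁ ≡ 4 (mod 5). M₂ = 5, y₂ ≡ 6 (mod 29). t = 2×29×4 + 26×5×6 ≡ 142 (mod 145)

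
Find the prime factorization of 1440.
2^5 × 3^2 × 5

Divide by primes starting from smallest:
1440 ÷ 2 = 720
720 ÷ 2 = 360
360 ÷ 2 = 180
180 ÷ 2 = 90
90 ÷ 2 = 45
45 ÷ 3 = 15
15 ÷ 3 = 5
5 ÷ 5 = 1

1440 = 2^5 × 3^2 × 5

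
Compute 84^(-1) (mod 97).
82

Using Extended Euclidean Algorithm:
gcd(84, 97) = 1
Bezout coefficients: 84 × -15 + 97 × 13 = 1
So 84 × -15 ≡ 1 (mod 97)
The inverse is -15 mod 97 = 82
Verification: 84 × 82 = 6888 = 71 × 97 + 1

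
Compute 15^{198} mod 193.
151

Using successive squaring:
Binary expansion of 198: 11000110
Powers of 15 mod 193 (each is the square of the previous):
  15^1 ≡ 15 (mod 193)
  15^2 ≡ 15² = 225 ≡ 32 (mod 193)
  15^4 ≡ 32² = 1024 ≡ 59 (mod 193)
  15^8 ≡ 59² = 3481 ≡ 7 (mod 193)
  15^16 ≡ 7² = 49 ≡ 49 (mod 193)
  15^32 ≡ 49² = 2401 ≡ 85 (mod 193)
  15^64 ≡ 85² = 7225 ≡ 84 (mod 193)
  15^128 ≡ 84² = 7056 ≡ 108 (mod 193)
198 = 128 + 64 + 4 + 2, so 15^198 = 15^128 × 15^64 × 15^4 × 15^2 ≡ 108 × 84 × 59 × 32 (mod 193)
Multiplying step by step:
  108 × 84 = 9072 ≡ 1 (mod 193)
  1 × 59 = 59 ≡ 59 (mod 193)
  59 × 32 = 1888 ≡ 151 (mod 193)
Result: 15^198 ≡ 151 (mod 193)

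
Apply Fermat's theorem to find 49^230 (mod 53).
By Fermat: 49^{52} ≡ 1 (mod 53). 230 = 4×52 + 22. So 49^{230} ≡ 49^{22} ≡ 47 (mod 53)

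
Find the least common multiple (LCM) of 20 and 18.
180

First find GCD(20, 18) using the Euclidean algorithm:
20 = 1 × 18 + 2
18 = 9 × 2 + 0
GCD(20, 18) = 2

LCM formula: LCM(a, b) = (a × b) / GCD(a, b)
LCM(20, 18) = (20 × 18) / 2
LCM(20, 18) = 360 / 2
LCM(20, 18) = 180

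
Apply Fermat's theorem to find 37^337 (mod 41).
By Fermat: 37^{40} ≡ 1 (mod 41). 337 = 8×40 + 17. So 37^{337} ≡ 37^{17} ≡ 16 (mod 41)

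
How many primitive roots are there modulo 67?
20

The number of primitive roots modulo p is φ(p-1) = φ(66)
φ(66) = 20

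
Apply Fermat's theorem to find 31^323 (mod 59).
By Fermat: 31^{58} ≡ 1 (mod 59). 323 = 5×58 + 33. So 31^{323} ≡ 31^{33} ≡ 6 (mod 59)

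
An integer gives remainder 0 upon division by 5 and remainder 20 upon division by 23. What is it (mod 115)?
M = 5 × 23 = 115. M₁ = 23, y₁ ≡ 2 (mod 5). M₂ = 5, y₂ ≡ 14 (mod 23). x = 0×23×2 + 20×5×14 ≡ 20 (mod 115). The smallest positive such number is 20.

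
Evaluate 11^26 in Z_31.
Using repeated squaring. 26 = 16 + 8 + 2 (binary 11010). Repeated squaring mod 31: 11^1 ≡ 11; 11^2 ≡ 11² = 121 ≡ 28; 11^4 ≡ 28² = 784 ≡ 9; 11^8 ≡ 9² = 81 ≡ 19; 11^16 ≡ 19² = 361 ≡ 20. Multiply: 11^26 = 11^16 × 11^8 × 11^2 ≡ 20 × 19 × 28 (mod 31): 20 × 19 = 380 ≡ 8; 8 × 28 = 224 ≡ 7. So 11^26 ≡ 7 (mod 31).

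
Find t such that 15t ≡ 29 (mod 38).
7

Since gcd(15, 38) = 1 divides 29, a solution exists.
Multiply both sides by the inverse of 15 mod 38:
  15^(-1) mod 38 = 33
  x ≡ 33 × 29 ≡ 957 ≡ 7 (mod 38)
Verification: 15 × 7 = 105 = 2 × 38 + 29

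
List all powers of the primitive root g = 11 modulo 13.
g^1, g^2, ..., g^{12} mod 13: {11, 4, 5, 3, 7, 12, 2, 9, 8, 10, 6, 1}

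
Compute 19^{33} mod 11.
6

Using successive squaring:
Binary expansion of 33: 100001
Powers of 19 mod 11 (each is the square of the previous):
  19^1 ≡ 8 (mod 11)
  19^2 ≡ 8² = 64 ≡ 9 (mod 11)
  19^4 ≡ 9² = 81 ≡ 4 (mod 11)
  19^8 ≡ 4² = 16 ≡ 5 (mod 11)
  19^16 ≡ 5² = 25 ≡ 3 (mod 11)
  19^32 ≡ 3² = 9 ≡ 9 (mod 11)
33 = 32 + 1, so 19^33 = 19^32 × 19^1 ≡ 9 × 8 (mod 11)
Multiplying step by step:
  9 × 8 = 72 ≡ 6 (mod 11)
Result: 19^33 ≡ 6 (mod 11)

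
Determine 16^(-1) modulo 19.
16^(-1) ≡ 6 (mod 19). Verification: 16 × 6 = 96 ≡ 1 (mod 19)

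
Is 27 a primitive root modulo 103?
No

To verify, check if 27^(102/q) ≢ 1 (mod 103) for each prime divisor q of 102
Divisors of 102 = 102: [1, 2, 3, 6, 17, 34, 51, 102]
  27^(102/17) = 27^6 ≡ 100 (mod 103)
  27^(102/2) = 27^51 ≡ 102 (mod 103)
  27^(102/3) = 27^34 ≡ 1 (mod 103)
Conclusion: 27 is not a primitive root modulo 103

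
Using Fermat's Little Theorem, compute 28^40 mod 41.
By Fermat's Little Theorem, 28^{40} ≡ 1 (mod 41) since 41 is prime and gcd(28, 41) = 1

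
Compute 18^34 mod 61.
Using repeated squaring. 34 = 32 + 2 (binary 100010). Repeated squaring mod 61: 18^1 ≡ 18; 18^2 ≡ 18² = 324 ≡ 19; 18^4 ≡ 19² = 361 ≡ 56; 18^8 ≡ 56² = 3136 ≡ 25; 18^16 ≡ 25² = 625 ≡ 15; 18^32 ≡ 15² = 225 ≡ 42. Multiply: 18^34 = 18^32 × 18^2 ≡ 42 × 19 (mod 61): 42 × 19 = 798 ≡ 5. So 18^34 ≡ 5 (mod 61).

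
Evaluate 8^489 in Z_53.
Using Fermat: 8^{52} ≡ 1 (mod 53). 489 ≡ 21 (mod 52). So 8^{489} ≡ 8^{21} ≡ 34 (mod 53)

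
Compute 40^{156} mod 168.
64

Using successive squaring:
Binary expansion of 156: 10011100
Powers of 40 mod 168 (each is the square of the previous):
  40^1 ≡ 40 (mod 168)
  40^2 ≡ 40² = 1600 ≡ 88 (mod 168)
  40^4 ≡ 88² = 7744 ≡ 16 (mod 168)
  40^8 ≡ 16² = 256 ≡ 88 (mod 168)
  40^16 ≡ 88² = 7744 ≡ 16 (mod 168)
  40^32 ≡ 16² = 256 ≡ 88 (mod 168)
  40^64 ≡ 88² = 7744 ≡ 16 (mod 168)
  40^128 ≡ 16² = 256 ≡ 88 (mod 168)
156 = 128 + 16 + 8 + 4, so 40^156 = 40^128 × 40^16 × 40^8 × 40^4 ≡ 88 × 16 × 88 × 16 (mod 168)
Multiplying step by step:
  88 × 16 = 1408 ≡ 64 (mod 168)
  64 × 88 = 5632 ≡ 88 (mod 168)
  88 × 16 = 1408 ≡ 64 (mod 168)
Result: 40^156 ≡ 64 (mod 168)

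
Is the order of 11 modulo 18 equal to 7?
No, the actual order is 6, not 7.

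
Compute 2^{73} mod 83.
6

Using successive squaring:
Binary expansion of 73: 1001001
Powers of 2 mod 83 (each is the square of the previous):
  2^1 ≡ 2 (mod 83)
  2^2 ≡ 2² = 4 ≡ 4 (mod 83)
  2^4 ≡ 4² = 16 ≡ 16 (mod 83)
  2^8 ≡ 16² = 256 ≡ 7 (mod 83)
  2^16 ≡ 7² = 49 ≡ 49 (mod 83)
  2^32 ≡ 49² = 2401 ≡ 77 (mod 83)
  2^64 ≡ 77² = 5929 ≡ 36 (mod 83)
73 = 64 + 8 + 1, so 2^73 = 2^64 × 2^8 × 2^1 ≡ 36 × 7 × 2 (mod 83)
Multiplying step by step:
  36 × 7 = 252 ≡ 3 (mod 83)
  3 × 2 = 6 ≡ 6 (mod 83)
Result: 2^73 ≡ 6 (mod 83)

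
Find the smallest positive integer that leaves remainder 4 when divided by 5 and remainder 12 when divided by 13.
M = 5 × 13 = 65. M₁ = 13, y₁ ≡ 2 (mod 5). M₂ = 5, y₂ ≡ 8 (mod 13). n = 4×13×2 + 12×5×8 ≡ 64 (mod 65). The smallest positive such number is 64.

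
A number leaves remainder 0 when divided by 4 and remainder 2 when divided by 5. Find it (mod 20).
M = 4 × 5 = 20. M₁ = 5, y₁ ≡ 1 (mod 4). M₂ = 4, y₂ ≡ 4 (mod 5). x = 0×5×1 + 2×4×4 ≡ 12 (mod 20)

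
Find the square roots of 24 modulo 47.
The square roots of 24 mod 47 are 27 and 20. Verify: 27² = 729 ≡ 24 (mod 47)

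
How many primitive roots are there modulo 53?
24

The number of primitive roots modulo p is φ(p-1) = φ(52)
φ(52) = 24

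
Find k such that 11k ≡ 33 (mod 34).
3

Since gcd(11, 34) = 1 divides 33, a solution exists.
Multiply both sides by the inverse of 11 mod 34:
  11^(-1) mod 34 = 31
  x ≡ 31 × 33 ≡ 1023 ≡ 3 (mod 34)
Verification: 11 × 3 = 33 = 0 × 34 + 33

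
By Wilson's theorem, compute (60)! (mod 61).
By Wilson's theorem, (60)! ≡ -1 ≡ 60 (mod 61)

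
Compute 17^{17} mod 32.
17

Using successive squaring:
Binary expansion of 17: 10001
Powers of 17 mod 32 (each is the square of the previous):
  17^1 ≡ 17 (mod 32)
  17^2 ≡ 17² = 289 ≡ 1 (mod 32)
  17^4 ≡ 1² = 1 ≡ 1 (mod 32)
  17^8 ≡ 1² = 1 ≡ 1 (mod 32)
  17^16 ≡ 1² = 1 ≡ 1 (mod 32)
17 = 16 + 1, so 17^17 = 17^16 × 17^1 ≡ 1 × 17 (mod 32)
Multiplying step by step:
  1 × 17 = 17 ≡ 17 (mod 32)
Result: 17^17 ≡ 17 (mod 32)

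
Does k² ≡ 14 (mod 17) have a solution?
By Euler's criterion: 14^{8} ≡ 16 (mod 17). Since this equals -1 (≡ 16), 14 is not a QR.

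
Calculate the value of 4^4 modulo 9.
4 = 4 (binary 100). Repeated squaring mod 9: 4^1 ≡ 4; 4^2 ≡ 4² = 16 ≡ 7; 4^4 ≡ 7² = 49 ≡ 4. So 4^4 ≡ 4 (mod 9).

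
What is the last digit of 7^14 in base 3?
Using Fermat: 7^{2} ≡ 1 (mod 3). 14 ≡ 0 (mod 2). So 7^{14} ≡ 7^{0} ≡ 1 (mod 3)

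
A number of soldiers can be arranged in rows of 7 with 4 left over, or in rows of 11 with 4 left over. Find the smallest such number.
M = 7 × 11 = 77. M₁ = 11, y₁ ≡ 2 (mod 7). M₂ = 7, y₂ ≡ 8 (mod 11). k = 4×11×2 + 4×7×8 ≡ 4 (mod 77). The smallest positive such number is 4.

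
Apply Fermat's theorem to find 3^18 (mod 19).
By Fermat's Little Theorem, 3^{18} ≡ 1 (mod 19) since 19 is prime and gcd(3, 19) = 1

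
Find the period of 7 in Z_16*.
Powers of 7 mod 16: 7^1≡7, 7^2≡1. Order = 2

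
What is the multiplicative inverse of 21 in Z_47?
21^(-1) ≡ 9 (mod 47). Verification: 21 × 9 = 189 ≡ 1 (mod 47)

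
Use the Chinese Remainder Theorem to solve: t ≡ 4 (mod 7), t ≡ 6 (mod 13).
M = 7 × 13 = 91. M₁ = 13, y₁ ≡ 6 (mod 7). M₂ = 7, y₂ ≡ 2 (mod 13). t = 4×13×6 + 6×7×2 ≡ 32 (mod 91)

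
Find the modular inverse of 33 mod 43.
33^(-1) ≡ 30 (mod 43). Verification: 33 × 30 = 990 ≡ 1 (mod 43)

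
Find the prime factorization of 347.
347

Divide by primes starting from smallest:
347 ÷ 347 = 1

347 = 347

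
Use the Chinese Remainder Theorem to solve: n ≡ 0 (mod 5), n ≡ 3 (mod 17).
20

Using the Chinese Remainder Theorem:
M = product of moduli = 85
For equation 1: M_1 = 17, 17 ≡ 2 (mod 5), inverse of 17 mod 5 is 3 (check: 2 × 3 = 6 ≡ 1 (mod 5))
For equation 2: M_2 = 5, 5 ≡ 5 (mod 17), inverse of 5 mod 17 is 7 (check: 5 × 7 = 35 ≡ 1 (mod 17))
Combine: n ≡ Σ r_i×M_i×(M_i⁻¹ mod m_i) = 0×17×3 + 3×5×7 = 0 + 105 = 105
105 mod 85 = 20
n ≡ 20 (mod 85)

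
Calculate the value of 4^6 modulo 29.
6 = 4 + 2 (binary 110). Repeated squaring mod 29: 4^1 ≡ 4; 4^2 ≡ 4² = 16 ≡ 16; 4^4 ≡ 16² = 256 ≡ 24. Multiply: 4^6 = 4^4 × 4^2 ≡ 24 × 16 (mod 29): 24 × 16 = 384 ≡ 7. So 4^6 ≡ 7 (mod 29).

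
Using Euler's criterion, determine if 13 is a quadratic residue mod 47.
By Euler's criterion: 13^{23} ≡ 46 (mod 47). Since this equals -1 (≡ 46), 13 is not a QR.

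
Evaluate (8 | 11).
(8/11) = 8^{5} mod 11 = -1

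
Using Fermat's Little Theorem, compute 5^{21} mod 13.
5

By Fermat's Little Theorem, a^(p-1) ≡ 1 (mod p) for prime p and gcd(a, p) = 1
Here p = 13, so 5^12 ≡ 1 (mod 13)
We can reduce the exponent: 21 mod 12 = 9
So 5^21 ≡ 5^9 (mod 13)
Computing: 5^9 mod 13 = 5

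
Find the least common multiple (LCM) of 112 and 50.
2800

First find GCD(112, 50) using the Euclidean algorithm:
112 = 2 × 50 + 12
50 = 4 × 12 + 2
12 = 6 × 2 + 0
GCD(112, 50) = 2

LCM formula: LCM(a, b) = (a × b) / GCD(a, b)
LCM(112, 50) = (112 × 50) / 2
LCM(112, 50) = 5600 / 2
LCM(112, 50) = 2800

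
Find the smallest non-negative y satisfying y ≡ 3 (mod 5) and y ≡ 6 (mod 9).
M = 5 × 9 = 45. M₁ = 9, y₁ ≡ 4 (mod 5). M₂ = 5, y₂ ≡ 2 (mod 9). y = 3×9×4 + 6×5×2 ≡ 33 (mod 45)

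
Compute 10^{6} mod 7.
1

Using successive squaring:
Binary expansion of 6: 110
Powers of 10 mod 7 (each is the square of the previous):
  10^1 ≡ 3 (mod 7)
  10^2 ≡ 3² = 9 ≡ 2 (mod 7)
  10^4 ≡ 2² = 4 ≡ 4 (mod 7)
6 = 4 + 2, so 10^6 = 10^4 × 10^2 ≡ 4 × 2 (mod 7)
Multiplying step by step:
  4 × 2 = 8 ≡ 1 (mod 7)
Result: 10^6 ≡ 1 (mod 7)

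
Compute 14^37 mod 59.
Using repeated squaring. 37 = 32 + 4 + 1 (binary 100101). Repeated squaring mod 59: 14^1 ≡ 14; 14^2 ≡ 14² = 196 ≡ 19; 14^4 ≡ 19² = 361 ≡ 7; 14^8 ≡ 7² = 49 ≡ 49; 14^16 ≡ 49² = 2401 ≡ 41; 14^32 ≡ 41² = 1681 ≡ 29. Multiply: 14^37 = 14^32 × 14^4 × 14^1 ≡ 29 × 7 × 14 (mod 59): 29 × 7 = 203 ≡ 26; 26 × 14 = 364 ≡ 10. So 14^37 ≡ 10 (mod 59).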